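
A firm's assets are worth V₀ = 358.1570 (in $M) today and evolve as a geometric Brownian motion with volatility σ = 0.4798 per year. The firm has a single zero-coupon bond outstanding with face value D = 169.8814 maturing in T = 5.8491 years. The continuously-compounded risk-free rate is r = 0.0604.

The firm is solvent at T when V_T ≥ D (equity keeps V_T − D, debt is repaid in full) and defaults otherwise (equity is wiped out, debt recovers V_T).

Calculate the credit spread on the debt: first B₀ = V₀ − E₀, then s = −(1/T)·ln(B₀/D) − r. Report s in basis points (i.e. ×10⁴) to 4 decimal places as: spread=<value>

Work the structural quantities from V₀ = 358.1570 against face 169.8814:
d₁ = [ln(V₀/D) + (r + σ²/2)T] / (σ√T)
   = [ln(358.1570/169.8814) + (0.0604 + 0.5·0.4798²)·5.8491] / (0.4798·√5.8491)
   = [0.745871 + 1.026541] / 1.160392 = 1.527425
d₂ = d₁ − σ√T = 1.527425 − 1.160392 = 0.367032
N(d₁) = 0.936672,  N(d₂) = 0.643203,  e^(−rT) = 0.702377
E₀ = V₀·N(d₁) − D·e^(−rT)·N(d₂)
   = 358.1570·0.936672 − 169.8814·0.702377·0.643203 = 258.728338
B₀ = V₀ − E₀ = 358.1570 − 258.728338 = 99.428662
spread = −(1/T)·ln(B₀/D) − r = −(1/5.8491)·ln(99.428662/169.8814) − 0.0604 = 0.03117992
in basis points: 0.03117992 × 10⁴ = 311.7992 bp

spread=311.7992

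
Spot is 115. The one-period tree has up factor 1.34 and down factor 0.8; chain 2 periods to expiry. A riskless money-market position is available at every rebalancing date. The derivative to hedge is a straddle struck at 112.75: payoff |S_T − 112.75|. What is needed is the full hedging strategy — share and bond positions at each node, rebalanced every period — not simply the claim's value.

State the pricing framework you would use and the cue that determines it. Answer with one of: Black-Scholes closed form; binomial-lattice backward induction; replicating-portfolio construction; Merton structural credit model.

Key observation: the task asks for the hedge itself — share and bond holdings at every node of the 2-period tree on spot 115 with factors 1.34/0.8 — which is exactly what the replicating-portfolio construction produces.

framework: replicating-portfolio construction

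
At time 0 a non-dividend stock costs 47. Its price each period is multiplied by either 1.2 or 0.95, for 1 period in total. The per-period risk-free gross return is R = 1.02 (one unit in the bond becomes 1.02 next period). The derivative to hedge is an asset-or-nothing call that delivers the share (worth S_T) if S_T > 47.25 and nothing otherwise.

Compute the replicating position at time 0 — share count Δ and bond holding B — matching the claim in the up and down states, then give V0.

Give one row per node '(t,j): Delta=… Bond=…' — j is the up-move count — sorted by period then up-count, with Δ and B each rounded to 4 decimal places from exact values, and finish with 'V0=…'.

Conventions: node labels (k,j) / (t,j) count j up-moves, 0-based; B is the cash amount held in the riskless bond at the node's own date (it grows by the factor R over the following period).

(0,0): Delta=4.8000 Bond=-210.1176
V0=15.4824

Risk-neutral probability p* = (R−d)/(u−d) = (1.02−0.95)/(1.2−0.95) = 0.2800.
Terminal payoffs: V(1,0)=0.0000, V(1,1)=56.4000
  t=0,j=0: stock 47.0000 → up 56.4000 (V=56.4000), down 44.6500 (V=0.0000). Price 15.4824; hedge Δ=4.8000, bond B=-210.1176.
As a check, the time-0 holding Δ(0,0)·S0 + B(0,0) comes to 15.4824 — exactly V0.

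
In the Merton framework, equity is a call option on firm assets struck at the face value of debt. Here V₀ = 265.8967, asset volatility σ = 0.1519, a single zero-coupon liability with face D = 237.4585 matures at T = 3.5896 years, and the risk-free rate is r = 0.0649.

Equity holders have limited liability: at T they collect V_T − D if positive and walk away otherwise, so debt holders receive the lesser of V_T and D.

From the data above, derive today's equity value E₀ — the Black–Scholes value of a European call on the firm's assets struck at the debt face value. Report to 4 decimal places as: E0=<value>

With assets at 265.8967 and a single debt payment of 237.4585 at 3.5896 years:
d₁ = [ln(V₀/D) + (r + σ²/2)T] / (σ√T)
   = [ln(265.8967/237.4585) + (0.0649 + 0.5·0.1519²)·3.5896] / (0.1519·√3.5896)
   = [0.113115 + 0.274378] / 0.287793 = 1.346426
d₂ = d₁ − σ√T = 1.346426 − 0.287793 = 1.058633
N(d₁) = 0.910917,  N(d₂) = 0.855117,  e^(−rT) = 0.792181
E₀ = V₀·N(d₁) − D·e^(−rT)·N(d₂)
   = 265.8967·0.910917 − 237.4585·0.792181·0.855117 = 81.353831

E0=81.3538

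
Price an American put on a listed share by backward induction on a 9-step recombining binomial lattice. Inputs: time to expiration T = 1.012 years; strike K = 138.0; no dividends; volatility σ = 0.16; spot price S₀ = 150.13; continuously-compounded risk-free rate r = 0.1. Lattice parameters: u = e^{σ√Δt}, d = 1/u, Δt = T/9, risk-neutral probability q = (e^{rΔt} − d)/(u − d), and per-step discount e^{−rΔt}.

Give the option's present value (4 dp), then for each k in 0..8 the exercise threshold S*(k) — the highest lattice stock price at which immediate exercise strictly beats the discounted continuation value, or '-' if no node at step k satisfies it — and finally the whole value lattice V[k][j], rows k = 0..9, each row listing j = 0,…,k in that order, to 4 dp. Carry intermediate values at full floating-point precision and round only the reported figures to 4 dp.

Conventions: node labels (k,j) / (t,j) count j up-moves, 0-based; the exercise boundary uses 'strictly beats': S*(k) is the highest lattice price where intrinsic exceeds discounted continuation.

params: Δt=0.11244 u=1.05512 d=0.94776 q=0.59192 e^(-rΔt)=0.98882
t_9 payoffs: 45.3684 34.8757 23.1945 10.1900 0.0000 0.0000 0.0000 0.0000 0.0000 0.0000
t_8: node(8,0) S=97.7372 payoff=40.2628 vs cont=38.7197 → 40.2628 [stop]  node(8,1) S=108.8083 payoff=29.1917 vs cont=27.6487 → 29.1917 [stop]  node(8,2) S=121.1334 payoff=16.8666 vs cont=15.3236 → 16.8666 [stop]  node(8,3) S=134.8546 payoff=3.1454 vs cont=4.1118 → 4.1118 [wait]  node(8,4) S=150.1300 payoff=0.0000 vs cont=0.0000 → 0.0000 [wait]  node(8,5) S=167.1357 payoff=0.0000 vs cont=0.0000 → 0.0000 [wait]  node(8,6) S=186.0678 payoff=0.0000 vs cont=0.0000 → 0.0000 [wait]  node(8,7) S=207.1443 payoff=0.0000 vs cont=0.0000 → 0.0000 [wait]  node(8,8) S=230.6083 payoff=0.0000 vs cont=0.0000 → 0.0000 [wait]  ⇒ S*(8)=121.1334
t_7: node(7,0) S=103.1243 payoff=34.8757 vs cont=33.3327 → 34.8757 [stop]  node(7,1) S=114.8055 payoff=23.1945 vs cont=21.6514 → 23.1945 [stop]  node(7,2) S=127.8100 payoff=10.1900 vs cont=9.2126 → 10.1900 [stop]  node(7,3) S=142.2874 payoff=0.0000 vs cont=1.6592 → 1.6592 [wait]  node(7,4) S=158.4048 payoff=0.0000 vs cont=0.0000 → 0.0000 [wait]  node(7,5) S=176.3479 payoff=0.0000 vs cont=0.0000 → 0.0000 [wait]  node(7,6) S=196.3234 payoff=0.0000 vs cont=0.0000 → 0.0000 [wait]  node(7,7) S=218.5617 payoff=0.0000 vs cont=0.0000 → 0.0000 [wait]  ⇒ S*(7)=127.8100
t_6: node(6,0) S=108.8083 payoff=29.1917 vs cont=27.6487 → 29.1917 [stop]  node(6,1) S=121.1334 payoff=16.8666 vs cont=15.3236 → 16.8666 [stop]  node(6,2) S=134.8546 payoff=3.1454 vs cont=5.0830 → 5.0830 [wait]  node(6,3) S=150.1300 payoff=0.0000 vs cont=0.6695 → 0.6695 [wait]  node(6,4) S=167.1357 payoff=0.0000 vs cont=0.0000 → 0.0000 [wait]  node(6,5) S=186.0678 payoff=0.0000 vs cont=0.0000 → 0.0000 [wait]  node(6,6) S=207.1443 payoff=0.0000 vs cont=0.0000 → 0.0000 [wait]  ⇒ S*(6)=121.1334
t_5: node(5,0) S=114.8055 payoff=23.1945 vs cont=21.6514 → 23.1945 [stop]  node(5,1) S=127.8100 payoff=10.1900 vs cont=9.7810 → 10.1900 [stop]  node(5,2) S=142.2874 payoff=0.0000 vs cont=2.4429 → 2.4429 [wait]  node(5,3) S=158.4048 payoff=0.0000 vs cont=0.2702 → 0.2702 [wait]  node(5,4) S=176.3479 payoff=0.0000 vs cont=0.0000 → 0.0000 [wait]  node(5,5) S=196.3234 payoff=0.0000 vs cont=0.0000 → 0.0000 [wait]  ⇒ S*(5)=127.8100
t_4: node(4,0) S=121.1334 payoff=16.8666 vs cont=15.3236 → 16.8666 [stop]  node(4,1) S=134.8546 payoff=3.1454 vs cont=5.5417 → 5.5417 [wait]  node(4,2) S=150.1300 payoff=0.0000 vs cont=1.1439 → 1.1439 [wait]  node(4,3) S=167.1357 payoff=0.0000 vs cont=0.1090 → 0.1090 [wait]  node(4,4) S=186.0678 payoff=0.0000 vs cont=0.0000 → 0.0000 [wait]  ⇒ S*(4)=121.1334
t_3: node(3,0) S=127.8100 payoff=10.1900 vs cont=10.0495 → 10.1900 [stop]  node(3,1) S=142.2874 payoff=0.0000 vs cont=2.9057 → 2.9057 [wait]  node(3,2) S=158.4048 payoff=0.0000 vs cont=0.5254 → 0.5254 [wait]  node(3,3) S=176.3479 payoff=0.0000 vs cont=0.0440 → 0.0440 [wait]  ⇒ S*(3)=127.8100
t_2: node(2,0) S=134.8546 payoff=3.1454 vs cont=5.8126 → 5.8126 [wait]  node(2,1) S=150.1300 payoff=0.0000 vs cont=1.4800 → 1.4800 [wait]  node(2,2) S=167.1357 payoff=0.0000 vs cont=0.2377 → 0.2377 [wait]  ⇒ S*(2)=-
t_1: node(1,0) S=142.2874 payoff=0.0000 vs cont=3.2117 → 3.2117 [wait]  node(1,1) S=158.4048 payoff=0.0000 vs cont=0.7364 → 0.7364 [wait]  ⇒ S*(1)=-
t_0: node(0,0) S=150.1300 payoff=0.0000 vs cont=1.7270 → 1.7270 [wait]  ⇒ S*(0)=-

price = 1.7270
boundary = - - - 127.8100 121.1334 127.8100 121.1334 127.8100 121.1334
tree:
1.7270
3.2117 0.7364
5.8126 1.4800 0.2377
10.1900 2.9057 0.5254 0.0440
16.8666 5.5417 1.1439 0.1090 0.0000
23.1945 10.1900 2.4429 0.2702 0.0000 0.0000
29.1917 16.8666 5.0830 0.6695 0.0000 0.0000 0.0000
34.8757 23.1945 10.1900 1.6592 0.0000 0.0000 0.0000 0.0000
40.2628 29.1917 16.8666 4.1118 0.0000 0.0000 0.0000 0.0000 0.0000
45.3684 34.8757 23.1945 10.1900 0.0000 0.0000 0.0000 0.0000 0.0000 0.0000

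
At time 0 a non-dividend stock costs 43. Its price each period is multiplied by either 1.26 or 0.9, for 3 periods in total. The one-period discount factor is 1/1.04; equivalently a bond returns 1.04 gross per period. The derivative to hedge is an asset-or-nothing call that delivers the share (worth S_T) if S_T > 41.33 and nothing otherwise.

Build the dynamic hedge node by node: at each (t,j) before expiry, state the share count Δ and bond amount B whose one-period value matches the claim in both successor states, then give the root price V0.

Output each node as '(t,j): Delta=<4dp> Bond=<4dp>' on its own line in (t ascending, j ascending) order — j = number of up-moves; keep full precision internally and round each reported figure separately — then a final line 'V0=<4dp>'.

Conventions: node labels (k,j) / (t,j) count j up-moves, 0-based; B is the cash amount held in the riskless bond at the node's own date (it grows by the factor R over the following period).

(0,0): Delta=1.6992 Bond=-36.4254
(1,0): Delta=2.3221 Bond=-61.9894
(1,1): Delta=1.0000 Bond=0.0000
(2,0): Delta=3.5000 Bond=-105.4947
(2,1): Delta=1.0000 Bond=0.0000
(2,2): Delta=1.0000 Bond=0.0000
V0=36.6400

Under the risk-neutral measure, an up-move has probability p* = (R−d)/(u−d) = 0.3889 and values discount at R = 1.04.
At maturity the claim pays: V(3,0)=0.0000, V(3,1)=43.8858, V(3,2)=61.4401, V(3,3)=86.0162
  t=2,j=0: stock 34.8300 → up 43.8858 (V=43.8858), down 31.3470 (V=0.0000). Price 16.4103; hedge Δ=3.5000, bond B=-105.4947.
  t=2,j=1: stock 48.7620 → up 61.4401 (V=61.4401), down 43.8858 (V=43.8858). Price 48.7620; hedge Δ=1.0000, bond B=0.0000.
  t=2,j=2: stock 68.2668 → up 86.0162 (V=86.0162), down 61.4401 (V=61.4401). Price 68.2668; hedge Δ=1.0000, bond B=0.0000.
  t=1,j=0: stock 38.7000 → up 48.7620 (V=48.7620), down 34.8300 (V=16.4103). Price 27.8765; hedge Δ=2.3221, bond B=-61.9894.
  t=1,j=1: stock 54.1800 → up 68.2668 (V=68.2668), down 48.7620 (V=48.7620). Price 54.1800; hedge Δ=1.0000, bond B=0.0000.
  t=0,j=0: stock 43.0000 → up 54.1800 (V=54.1800), down 38.7000 (V=27.8765). Price 36.6400; hedge Δ=1.6992, bond B=-36.4254.
Check: Δ(0,0)·S0 + B(0,0) = 36.6400 = V0.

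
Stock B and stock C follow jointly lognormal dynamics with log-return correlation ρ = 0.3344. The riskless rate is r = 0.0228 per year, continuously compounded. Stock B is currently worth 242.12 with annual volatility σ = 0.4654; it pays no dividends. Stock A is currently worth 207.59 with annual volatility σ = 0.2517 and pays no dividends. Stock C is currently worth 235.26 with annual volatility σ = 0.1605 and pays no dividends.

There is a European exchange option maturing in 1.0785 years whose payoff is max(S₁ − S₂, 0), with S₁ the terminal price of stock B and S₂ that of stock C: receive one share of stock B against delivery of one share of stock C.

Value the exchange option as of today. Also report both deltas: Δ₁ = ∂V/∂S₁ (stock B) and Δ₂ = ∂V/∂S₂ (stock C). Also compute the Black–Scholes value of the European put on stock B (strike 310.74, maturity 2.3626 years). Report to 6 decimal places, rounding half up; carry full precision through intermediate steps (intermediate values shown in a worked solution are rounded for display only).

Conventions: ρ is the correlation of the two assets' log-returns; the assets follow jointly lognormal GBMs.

σ_eff = √(σ₁² + σ₂² − 2ρσ₁σ₂) = √(0.4654² + 0.1605² − 2·0.3344·0.4654·0.1605) = 0.438635
d₁ = (ln(S₁/S₂) + (q₂ − q₁ + σ_eff²/2)T) / (σ_eff√T) = (ln(242.12/235.26) + (0.0 − 0.0 + 0.096200)·1.0785) / 0.455526 = 0.290860
d₂ = d₁ − σ_eff√T = 0.290860 − 0.455526 = -0.164666
N(d₁) = 0.614421,  N(d₂) = 0.434603
V = S₁·e^{−q₁T}·N(d₁) − S₂·e^{−q₂T}·N(d₂) = 148.763527 − 102.244794 = 46.518733
Δ₁ = e^{−q₁T}·N(d₁) = 0.614421;  Δ₂ = −e^{−q₂T}·N(d₂) = -0.434603
[vanilla: stock B put K=310.74]
σ√T = 0.4654·√2.3626 = 0.715355
d₁ = (ln(S/K) + (r+σ²/2)T) / (σ√T) = (ln(242.12/310.74) + (0.0228+0.4654²/2)·2.3626) / 0.715355 = (-0.249523 + 0.309734) / 0.715355 = 0.084169
d₂ = d₁ − σ√T = 0.084169 − 0.715355 = -0.631186
e^{−rT} = 0.947558
N(−d₁) = 0.466461,  N(−d₂) = 0.736041
price = K·e^{−rT}·N(−d₂) − S·N(−d₁) = 216.722831 − 112.939581 = 103.783249

exchange price = 46.518733
Δ1 = 0.614421
Δ2 = -0.434603
price(stock B put K=310.74) = 103.783249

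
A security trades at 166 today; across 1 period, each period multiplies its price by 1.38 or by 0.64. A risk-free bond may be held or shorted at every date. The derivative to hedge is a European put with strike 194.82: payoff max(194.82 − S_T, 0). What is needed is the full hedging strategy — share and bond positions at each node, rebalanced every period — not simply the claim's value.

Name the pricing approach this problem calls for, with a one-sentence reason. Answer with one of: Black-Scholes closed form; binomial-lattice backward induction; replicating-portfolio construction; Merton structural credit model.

framework: replicating-portfolio construction

Key observation: the mandate to exhibit the hedge at every date and state singles out the replicating-portfolio construction on the 1-period tree with factors 1.38 and 0.64 from 166.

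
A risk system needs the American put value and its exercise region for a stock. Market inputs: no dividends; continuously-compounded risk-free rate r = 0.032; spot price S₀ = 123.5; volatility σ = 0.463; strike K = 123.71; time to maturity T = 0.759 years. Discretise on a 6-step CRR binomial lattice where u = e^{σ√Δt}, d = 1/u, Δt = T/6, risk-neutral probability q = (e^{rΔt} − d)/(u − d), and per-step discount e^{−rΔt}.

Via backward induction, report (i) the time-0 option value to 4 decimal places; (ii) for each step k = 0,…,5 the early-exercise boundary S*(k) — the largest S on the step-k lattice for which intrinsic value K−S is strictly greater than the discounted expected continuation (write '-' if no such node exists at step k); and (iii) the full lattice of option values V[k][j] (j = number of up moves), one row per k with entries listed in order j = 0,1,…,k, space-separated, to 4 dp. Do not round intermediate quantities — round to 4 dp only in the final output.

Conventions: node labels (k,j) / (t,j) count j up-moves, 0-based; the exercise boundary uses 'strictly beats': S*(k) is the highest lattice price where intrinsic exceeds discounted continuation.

Δt=0.12650  u=1.17901  d=0.84817  q=0.47118  discount=0.99596
step 6 (expiry): payoffs max(K−S,0) = 77.7306 59.7957 34.8651 0.2100 0.0000 0.0000 0.0000
step 5: (k=5,j=0): S=54.2102, K−S=69.4998, hold=69.0000 ⇒ V=69.4998 exercise | (k=5,j=1): S=75.3556, K−S=48.3544, hold=47.8547 ⇒ V=48.3544 exercise | (k=5,j=2): S=104.7490, K−S=18.9610, hold=18.4613 ⇒ V=18.9610 exercise | (k=5,j=3): S=145.6076, K−S=0.0000, hold=0.1106 ⇒ V=0.1106 continue | (k=5,j=4): S=202.4038, K−S=0.0000, hold=0.0000 ⇒ V=0.0000 continue | (k=5,j=5): S=281.3539, K−S=0.0000, hold=0.0000 ⇒ V=0.0000 continue  boundary S*=104.7490
step 4: (k=4,j=0): S=63.9143, K−S=59.7957, hold=59.2959 ⇒ V=59.7957 exercise | (k=4,j=1): S=88.8449, K−S=34.8651, hold=34.3653 ⇒ V=34.8651 exercise | (k=4,j=2): S=123.5000, K−S=0.2100, hold=10.0383 ⇒ V=10.0383 continue | (k=4,j=3): S=171.6728, K−S=0.0000, hold=0.0583 ⇒ V=0.0583 continue | (k=4,j=4): S=238.6359, K−S=0.0000, hold=0.0000 ⇒ V=0.0000 continue  boundary S*=88.8449
step 3: (k=3,j=0): S=75.3556, K−S=48.3544, hold=47.8547 ⇒ V=48.3544 exercise | (k=3,j=1): S=104.7490, K−S=18.9610, hold=23.0735 ⇒ V=23.0735 continue | (k=3,j=2): S=145.6076, K−S=0.0000, hold=5.3143 ⇒ V=5.3143 continue | (k=3,j=3): S=202.4038, K−S=0.0000, hold=0.0307 ⇒ V=0.0307 continue  boundary S*=75.3556
step 2: (k=2,j=0): S=88.8449, K−S=34.8651, hold=36.2952 ⇒ V=36.2952 continue | (k=2,j=1): S=123.5000, K−S=0.2100, hold=14.6462 ⇒ V=14.6462 continue | (k=2,j=2): S=171.6728, K−S=0.0000, hold=2.8133 ⇒ V=2.8133 continue  boundary S*=-
step 1: (k=1,j=0): S=104.7490, K−S=18.9610, hold=25.9891 ⇒ V=25.9891 continue | (k=1,j=1): S=145.6076, K−S=0.0000, hold=9.0341 ⇒ V=9.0341 continue  boundary S*=-
step 0: (k=0,j=0): S=123.5000, K−S=0.2100, hold=17.9275 ⇒ V=17.9275 continue  boundary S*=-

price = 17.9275
boundary = - - - 75.3556 88.8449 104.7490
tree:
17.9275
25.9891 9.0341
36.2952 14.6462 2.8133
48.3544 23.0735 5.3143 0.0307
59.7957 34.8651 10.0383 0.0583 0.0000
69.4998 48.3544 18.9610 0.1106 0.0000 0.0000
77.7306 59.7957 34.8651 0.2100 0.0000 0.0000 0.0000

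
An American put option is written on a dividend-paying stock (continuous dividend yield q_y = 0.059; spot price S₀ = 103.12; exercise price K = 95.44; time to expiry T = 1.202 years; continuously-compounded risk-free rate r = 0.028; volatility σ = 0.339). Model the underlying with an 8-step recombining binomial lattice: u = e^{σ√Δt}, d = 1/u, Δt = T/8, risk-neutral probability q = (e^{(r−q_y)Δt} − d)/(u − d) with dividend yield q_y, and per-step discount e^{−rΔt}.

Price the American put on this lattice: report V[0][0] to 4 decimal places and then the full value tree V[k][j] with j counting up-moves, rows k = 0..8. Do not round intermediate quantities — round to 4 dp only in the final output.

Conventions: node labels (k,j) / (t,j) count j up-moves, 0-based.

Δt=0.15025  u=1.14043  d=0.87686  q=0.44957  discount=0.99580
step 8 (expiry): payoffs max(K−S,0) = 59.3987 48.5656 34.4763 16.1520 0.0000 0.0000 0.0000 0.0000 0.0000
k=7: (k=7,j=0): S=41.1025, K−S=54.3375, hold=54.2996 ⇒ V=54.3375 exercise | (k=7,j=1): S=53.4569, K−S=41.9831, hold=42.0542 ⇒ V=42.0542 continue | (k=7,j=2): S=69.5248, K−S=25.9152, hold=26.1282 ⇒ V=26.1282 continue | (k=7,j=3): S=90.4222, K−S=5.0178, hold=8.8533 ⇒ V=8.8533 continue | (k=7,j=4): S=117.6009, K−S=0.0000, hold=0.0000 ⇒ V=0.0000 continue | (k=7,j=5): S=152.9489, K−S=0.0000, hold=0.0000 ⇒ V=0.0000 continue | (k=7,j=6): S=198.9216, K−S=0.0000, hold=0.0000 ⇒ V=0.0000 continue | (k=7,j=7): S=258.7126, K−S=0.0000, hold=0.0000 ⇒ V=0.0000 continue
k=6: (k=6,j=0): S=46.8744, K−S=48.5656, hold=48.6104 ⇒ V=48.6104 continue | (k=6,j=1): S=60.9637, K−S=34.4763, hold=34.7479 ⇒ V=34.7479 continue | (k=6,j=2): S=79.2880, K−S=16.1520, hold=18.2849 ⇒ V=18.2849 continue | (k=6,j=3): S=103.1200, K−S=0.0000, hold=4.8527 ⇒ V=4.8527 continue | (k=6,j=4): S=134.1154, K−S=0.0000, hold=0.0000 ⇒ V=0.0000 continue | (k=6,j=5): S=174.4272, K−S=0.0000, hold=0.0000 ⇒ V=0.0000 continue | (k=6,j=6): S=226.8558, K−S=0.0000, hold=0.0000 ⇒ V=0.0000 continue
k=5: (k=5,j=0): S=53.4569, K−S=41.9831, hold=42.2004 ⇒ V=42.2004 continue | (k=5,j=1): S=69.5248, K−S=25.9152, hold=27.2319 ⇒ V=27.2319 continue | (k=5,j=2): S=90.4222, K−S=5.0178, hold=12.1949 ⇒ V=12.1949 continue | (k=5,j=3): S=117.6009, K−S=0.0000, hold=2.6599 ⇒ V=2.6599 continue | (k=5,j=4): S=152.9489, K−S=0.0000, hold=0.0000 ⇒ V=0.0000 continue | (k=5,j=5): S=198.9216, K−S=0.0000, hold=0.0000 ⇒ V=0.0000 continue
k=4: (k=4,j=0): S=60.9637, K−S=34.4763, hold=35.3222 ⇒ V=35.3222 continue | (k=4,j=1): S=79.2880, K−S=16.1520, hold=20.3858 ⇒ V=20.3858 continue | (k=4,j=2): S=103.1200, K−S=0.0000, hold=7.8751 ⇒ V=7.8751 continue | (k=4,j=3): S=134.1154, K−S=0.0000, hold=1.4579 ⇒ V=1.4579 continue | (k=4,j=4): S=174.4272, K−S=0.0000, hold=0.0000 ⇒ V=0.0000 continue
k=3: (k=3,j=0): S=69.5248, K−S=25.9152, hold=28.4872 ⇒ V=28.4872 continue | (k=3,j=1): S=90.4222, K−S=5.0178, hold=14.6995 ⇒ V=14.6995 continue | (k=3,j=2): S=117.6009, K−S=0.0000, hold=4.9692 ⇒ V=4.9692 continue | (k=3,j=3): S=152.9489, K−S=0.0000, hold=0.7991 ⇒ V=0.7991 continue
k=2: (k=2,j=0): S=79.2880, K−S=16.1520, hold=22.1952 ⇒ V=22.1952 continue | (k=2,j=1): S=103.1200, K−S=0.0000, hold=10.2817 ⇒ V=10.2817 continue | (k=2,j=2): S=134.1154, K−S=0.0000, hold=3.0815 ⇒ V=3.0815 continue
k=1: (k=1,j=0): S=90.4222, K−S=5.0178, hold=16.7686 ⇒ V=16.7686 continue | (k=1,j=1): S=117.6009, K−S=0.0000, hold=7.0152 ⇒ V=7.0152 continue
k=0: (k=0,j=0): S=103.1200, K−S=0.0000, hold=12.3318 ⇒ V=12.3318 continue

price = 12.3318
tree:
12.3318
16.7686 7.0152
22.1952 10.2817 3.0815
28.4872 14.6995 4.9692 0.7991
35.3222 20.3858 7.8751 1.4579 0.0000
42.2004 27.2319 12.1949 2.6599 0.0000 0.0000
48.6104 34.7479 18.2849 4.8527 0.0000 0.0000 0.0000
54.3375 42.0542 26.1282 8.8533 0.0000 0.0000 0.0000 0.0000
59.3987 48.5656 34.4763 16.1520 0.0000 0.0000 0.0000 0.0000 0.0000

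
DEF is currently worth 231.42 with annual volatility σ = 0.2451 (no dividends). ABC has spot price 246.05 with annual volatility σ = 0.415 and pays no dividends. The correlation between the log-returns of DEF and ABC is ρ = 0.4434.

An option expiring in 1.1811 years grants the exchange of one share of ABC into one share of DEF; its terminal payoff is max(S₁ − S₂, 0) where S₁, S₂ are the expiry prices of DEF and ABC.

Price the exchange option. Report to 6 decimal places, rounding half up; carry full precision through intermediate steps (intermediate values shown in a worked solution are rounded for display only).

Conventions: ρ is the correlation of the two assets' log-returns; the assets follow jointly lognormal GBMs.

exchange price = 31.858336

σ_eff = √(σ₁² + σ₂² − 2ρσ₁σ₂) = √(0.2451² + 0.415² − 2·0.4434·0.2451·0.415) = 0.376957
d₁ = (ln(S₁/S₂) + (q₂ − q₁ + σ_eff²/2)T) / (σ_eff√T) = (ln(231.42/246.05) + (0.0 − 0.0 + 0.071048)·1.1811) / 0.409671 = 0.055202
d₂ = d₁ − σ_eff√T = 0.055202 − 0.409671 = -0.354469
N(d₁) = 0.522011,  N(d₂) = 0.361494
V = S₁·e^{−q₁T}·N(d₁) − S₂·e^{−q₂T}·N(d₂) = 120.803857 − 88.945521 = 31.858336
Key observation: no risk-free rate is needed — with the second asset as numeraire the exchange option is a call on the ratio S₁/S₂, and r cancels out of the value.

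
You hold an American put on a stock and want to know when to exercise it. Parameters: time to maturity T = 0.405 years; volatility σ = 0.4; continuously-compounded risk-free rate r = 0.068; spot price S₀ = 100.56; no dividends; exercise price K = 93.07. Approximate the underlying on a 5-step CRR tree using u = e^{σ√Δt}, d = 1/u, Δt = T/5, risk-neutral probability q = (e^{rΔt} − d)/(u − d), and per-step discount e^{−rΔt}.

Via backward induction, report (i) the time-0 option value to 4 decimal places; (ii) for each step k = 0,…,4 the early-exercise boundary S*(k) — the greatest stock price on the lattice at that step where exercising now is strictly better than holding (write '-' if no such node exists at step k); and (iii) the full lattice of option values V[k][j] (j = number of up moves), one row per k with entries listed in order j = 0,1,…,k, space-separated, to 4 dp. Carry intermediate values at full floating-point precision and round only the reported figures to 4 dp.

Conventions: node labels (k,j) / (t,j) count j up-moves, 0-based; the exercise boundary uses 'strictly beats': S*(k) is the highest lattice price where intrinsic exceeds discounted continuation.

params: Δt=0.08100 u=1.12058 d=0.89240 q=0.49578 e^(-rΔt)=0.99451
t_5 payoffs: 36.1558 21.6035 3.3304 0.0000 0.0000 0.0000
t_4: node(4,0) S=63.7766 payoff=29.2934 vs cont=28.7822 → 29.2934 [stop]  node(4,1) S=80.0836 payoff=12.9864 vs cont=12.4752 → 12.9864 [stop]  node(4,2) S=100.5600 payoff=0.0000 vs cont=1.6700 → 1.6700 [wait]  node(4,3) S=126.2720 payoff=0.0000 vs cont=0.0000 → 0.0000 [wait]  node(4,4) S=158.5583 payoff=0.0000 vs cont=0.0000 → 0.0000 [wait]  ⇒ S*(4)=80.0836
t_3: node(3,0) S=71.4665 payoff=21.6035 vs cont=21.0923 → 21.6035 [stop]  node(3,1) S=89.7396 payoff=3.3304 vs cont=7.3355 → 7.3355 [wait]  node(3,2) S=112.6850 payoff=0.0000 vs cont=0.8374 → 0.8374 [wait]  node(3,3) S=141.4973 payoff=0.0000 vs cont=0.0000 → 0.0000 [wait]  ⇒ S*(3)=71.4665
t_2: node(2,0) S=80.0836 payoff=12.9864 vs cont=14.4500 → 14.4500 [wait]  node(2,1) S=100.5600 payoff=0.0000 vs cont=4.0913 → 4.0913 [wait]  node(2,2) S=126.2720 payoff=0.0000 vs cont=0.4199 → 0.4199 [wait]  ⇒ S*(2)=-
t_1: node(1,0) S=89.7396 payoff=3.3304 vs cont=9.2632 → 9.2632 [wait]  node(1,1) S=112.6850 payoff=0.0000 vs cont=2.2587 → 2.2587 [wait]  ⇒ S*(1)=-
t_0: node(0,0) S=100.5600 payoff=0.0000 vs cont=5.7587 → 5.7587 [wait]  ⇒ S*(0)=-

price = 5.7587
boundary = - - - 71.4665 80.0836
tree:
5.7587
9.2632 2.2587
14.4500 4.0913 0.4199
21.6035 7.3355 0.8374 0.0000
29.2934 12.9864 1.6700 0.0000 0.0000
36.1558 21.6035 3.3304 0.0000 0.0000 0.0000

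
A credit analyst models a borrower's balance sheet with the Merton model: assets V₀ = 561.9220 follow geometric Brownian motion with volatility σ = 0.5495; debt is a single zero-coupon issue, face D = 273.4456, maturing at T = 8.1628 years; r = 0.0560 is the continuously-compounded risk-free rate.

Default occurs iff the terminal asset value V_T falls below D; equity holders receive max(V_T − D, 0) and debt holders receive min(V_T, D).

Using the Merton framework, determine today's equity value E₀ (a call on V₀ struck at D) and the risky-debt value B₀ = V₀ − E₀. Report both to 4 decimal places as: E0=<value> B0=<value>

E0=442.7162 B0=119.2058

Apply the equity-as-call identities (strike 273.4456, horizon 8.1628 years):
d₁ = [ln(V₀/D) + (r + σ²/2)T] / (σ√T)
   = [ln(561.9220/273.4456) + (0.0560 + 0.5·0.5495²)·8.1628] / (0.5495·√8.1628)
   = [0.720260 + 1.689497] / 1.569955 = 1.534921
d₂ = d₁ − σ√T = 1.534921 − 1.569955 = -0.035035
N(d₁) = 0.937598,  N(d₂) = 0.486026,  e^(−rT) = 0.633106
E₀ = V₀·N(d₁) − D·e^(−rT)·N(d₂)
   = 561.9220·0.937598 − 273.4456·0.633106·0.486026 = 442.716224
B₀ = V₀ − E₀ = 561.9220 − 442.716224 = 119.205776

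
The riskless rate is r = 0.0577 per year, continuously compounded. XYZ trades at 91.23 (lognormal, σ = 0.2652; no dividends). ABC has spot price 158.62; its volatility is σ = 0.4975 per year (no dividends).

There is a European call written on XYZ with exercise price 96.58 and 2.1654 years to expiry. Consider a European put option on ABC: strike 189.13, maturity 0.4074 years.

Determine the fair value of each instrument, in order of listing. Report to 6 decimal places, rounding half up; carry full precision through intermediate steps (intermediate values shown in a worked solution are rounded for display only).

[XYZ call K=96.58]
σ√T = 0.2652·√2.1654 = 0.390250
d₁ = (ln(S/K) + (r+σ²/2)T) / (σ√T) = (ln(91.23/96.58) + (0.0577+0.2652²/2)·2.1654) / 0.390250 = (-0.056988 + 0.201091) / 0.390250 = 0.369259
d₂ = d₁ − σ√T = 0.369259 − 0.390250 = -0.020991
e^{−rT} = 0.882547
N(d₁) = 0.644033,  N(d₂) = 0.491626
price = S·N(d₁) − K·e^{−rT}·N(d₂) = 58.755090 − 41.904447 = 16.850643
[ABC put K=189.13]
σ√T = 0.4975·√0.4074 = 0.317544
d₁ = (ln(S/K) + (r+σ²/2)T) / (σ√T) = (ln(158.62/189.13) + (0.0577+0.4975²/2)·0.4074) / 0.317544 = (-0.175923 + 0.073924) / 0.317544 = -0.321213
d₂ = d₁ − σ√T = -0.321213 − 0.317544 = -0.638757
e^{−rT} = 0.976767
N(−d₁) = 0.625976,  N(−d₂) = 0.738509
price = K·e^{−rT}·N(−d₂) − S·N(−d₁) = 136.429257 − 99.292238 = 37.137019

price(XYZ call K=96.58) = 16.850643
price(ABC put K=189.13) = 37.137019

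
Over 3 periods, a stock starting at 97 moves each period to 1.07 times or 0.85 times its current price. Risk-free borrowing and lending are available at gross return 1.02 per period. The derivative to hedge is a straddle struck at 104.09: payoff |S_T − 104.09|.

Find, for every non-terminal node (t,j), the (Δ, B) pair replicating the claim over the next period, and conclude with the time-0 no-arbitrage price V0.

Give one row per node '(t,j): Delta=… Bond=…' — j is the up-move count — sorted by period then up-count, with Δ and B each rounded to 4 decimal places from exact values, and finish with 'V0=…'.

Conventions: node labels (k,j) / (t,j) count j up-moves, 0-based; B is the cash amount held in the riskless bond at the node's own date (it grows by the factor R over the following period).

(0,0): Delta=-0.2072 Bond=34.0021
(1,0): Delta=-1.0000 Bond=100.0481
(1,1): Delta=-0.0220 Bond=15.4569
(2,0): Delta=-1.0000 Bond=102.0490
(2,1): Delta=-1.0000 Bond=102.0490
(2,2): Delta=0.2065 Bond=-9.6114
V0=13.9032

Since d<R<u, set p* = (R−d)/(u−d) = 0.7727; price each node as the discounted p*-expectation of its children.
Payoffs at expiry: V(3,0)=44.5199, V(3,1)=29.1017, V(3,2)=9.6930, V(3,3)=14.7392
(2,0): S=70.0825. Δ = (V_up−V_dn)/(S_up−S_dn) = (29.1017−44.5199)/(74.9883−59.5701) = -1.0000. V = [p*·29.1017 + (1−p*)·44.5199]/1.02 = 31.9665. B = V − Δ·S = 102.0490.
(2,1): S=88.2215. Δ = (V_up−V_dn)/(S_up−S_dn) = (9.6930−29.1017)/(94.3970−74.9883) = -1.0000. V = [p*·9.6930 + (1−p*)·29.1017]/1.02 = 13.8275. B = V − Δ·S = 102.0490.
(2,2): S=111.0553. Δ = (V_up−V_dn)/(S_up−S_dn) = (14.7392−9.6930)/(118.8292−94.3970) = 0.2065. V = [p*·14.7392 + (1−p*)·9.6930]/1.02 = 13.3258. B = V − Δ·S = -9.6114.
(1,0): S=82.4500. Δ = (V_up−V_dn)/(S_up−S_dn) = (13.8275−31.9665)/(88.2215−70.0825) = -1.0000. V = [p*·13.8275 + (1−p*)·31.9665]/1.02 = 17.5981. B = V − Δ·S = 100.0481.
(1,1): S=103.7900. Δ = (V_up−V_dn)/(S_up−S_dn) = (13.3258−13.8275)/(111.0553−88.2215) = -0.0220. V = [p*·13.3258 + (1−p*)·13.8275]/1.02 = 13.1763. B = V − Δ·S = 15.4569.
(0,0): S=97.0000. Δ = (V_up−V_dn)/(S_up−S_dn) = (13.1763−17.5981)/(103.7900−82.4500) = -0.2072. V = [p*·13.1763 + (1−p*)·17.5981]/1.02 = 13.9032. B = V − Δ·S = 34.0021.
As a check, the time-0 holding Δ(0,0)·S0 + B(0,0) comes to 13.9032 — exactly V0.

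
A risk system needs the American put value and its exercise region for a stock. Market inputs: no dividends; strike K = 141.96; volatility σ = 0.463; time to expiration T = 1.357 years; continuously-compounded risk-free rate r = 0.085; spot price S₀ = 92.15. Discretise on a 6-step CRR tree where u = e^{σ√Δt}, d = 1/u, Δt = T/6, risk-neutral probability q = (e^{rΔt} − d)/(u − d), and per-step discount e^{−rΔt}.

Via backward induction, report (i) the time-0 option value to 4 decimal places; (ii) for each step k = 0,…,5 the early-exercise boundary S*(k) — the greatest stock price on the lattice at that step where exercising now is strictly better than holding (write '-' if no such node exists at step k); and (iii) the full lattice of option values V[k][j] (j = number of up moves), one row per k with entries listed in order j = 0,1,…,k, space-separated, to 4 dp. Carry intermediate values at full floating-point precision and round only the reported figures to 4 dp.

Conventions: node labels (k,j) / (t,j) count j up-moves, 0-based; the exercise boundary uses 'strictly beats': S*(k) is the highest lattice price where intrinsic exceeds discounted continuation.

Δt=0.22617, u=1.24631, d=0.80237, q=0.48890, disc=e^(-rΔt)=0.98096
k=6 terminal: V=max(K-S,0) → 117.3714 103.7666 82.6345 49.8100 0.0000 0.0000 0.0000
k=5: j=0 S=30.6451 intr=111.3149 cont=108.6119 V=111.3149[EX]; j=1 S=47.6009 intr=94.3591 cont=91.6561 V=94.3591[EX]; j=2 S=73.9381 intr=68.0219 cont=65.3189 V=68.0219[EX]; j=3 S=114.8477 intr=27.1123 cont=24.9733 V=27.1123[EX]; j=4 S=178.3921 intr=0.0000 cont=0.0000 V=0.0000[hold]; j=5 S=277.0954 intr=0.0000 cont=0.0000 V=0.0000[hold]  S*(5)=114.8477
k=4: j=0 S=38.1934 intr=103.7666 cont=101.0636 V=103.7666[EX]; j=1 S=59.3255 intr=82.6345 cont=79.9315 V=82.6345[EX]; j=2 S=92.1500 intr=49.8100 cont=47.1070 V=49.8100[EX]; j=3 S=143.1360 intr=0.0000 cont=13.5934 V=13.5934[hold]; j=4 S=222.3323 intr=0.0000 cont=0.0000 V=0.0000[hold]  S*(4)=92.1500
k=3: j=0 S=47.6009 intr=94.3591 cont=91.6561 V=94.3591[EX]; j=1 S=73.9381 intr=68.0219 cont=65.3189 V=68.0219[EX]; j=2 S=114.8477 intr=27.1123 cont=31.4926 V=31.4926[hold]; j=3 S=178.3921 intr=0.0000 cont=6.8153 V=6.8153[hold]  S*(3)=73.9381
k=2: j=0 S=59.3255 intr=82.6345 cont=79.9315 V=82.6345[EX]; j=1 S=92.1500 intr=49.8100 cont=49.2077 V=49.8100[EX]; j=2 S=143.1360 intr=0.0000 cont=19.0580 V=19.0580[hold]  S*(2)=92.1500
k=1: j=0 S=73.9381 intr=68.0219 cont=65.3189 V=68.0219[EX]; j=1 S=114.8477 intr=27.1123 cont=34.1133 V=34.1133[hold]  S*(1)=73.9381
k=0: j=0 S=92.1500 intr=49.8100 cont=50.4646 V=50.4646[hold]  S*(0)=-

price = 50.4646
boundary = - 73.9381 92.1500 73.9381 92.1500 114.8477
tree:
50.4646
68.0219 34.1133
82.6345 49.8100 19.0580
94.3591 68.0219 31.4926 6.8153
103.7666 82.6345 49.8100 13.5934 0.0000
111.3149 94.3591 68.0219 27.1123 0.0000 0.0000
117.3714 103.7666 82.6345 49.8100 0.0000 0.0000 0.0000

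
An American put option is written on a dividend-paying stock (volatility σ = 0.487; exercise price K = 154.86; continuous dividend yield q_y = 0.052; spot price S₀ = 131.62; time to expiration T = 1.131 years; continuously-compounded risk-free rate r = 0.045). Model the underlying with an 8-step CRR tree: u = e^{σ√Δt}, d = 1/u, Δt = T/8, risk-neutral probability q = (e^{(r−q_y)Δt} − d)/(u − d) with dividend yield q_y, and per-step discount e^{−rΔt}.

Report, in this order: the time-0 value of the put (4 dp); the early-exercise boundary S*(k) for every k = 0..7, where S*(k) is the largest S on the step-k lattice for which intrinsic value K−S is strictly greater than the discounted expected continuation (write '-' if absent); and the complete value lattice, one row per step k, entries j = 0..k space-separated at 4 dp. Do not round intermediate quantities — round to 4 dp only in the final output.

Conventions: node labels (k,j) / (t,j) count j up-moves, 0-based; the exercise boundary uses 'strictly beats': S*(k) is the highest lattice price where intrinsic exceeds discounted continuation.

Δt=0.14138  u=1.20095  d=0.83268  q=0.45166  discount=0.99366
step 8 (expiry): payoffs max(K−S,0) = 124.4422 110.9891 91.5861 63.6015 23.2400 0.0000 0.0000 0.0000 0.0000
step 7: (k=7,j=0): S=36.5302, K−S=118.3298, hold=117.6153 ⇒ V=118.3298 exercise | (k=7,j=1): S=52.6867, K−S=102.1733, hold=101.5772 ⇒ V=102.1733 exercise | (k=7,j=2): S=75.9887, K−S=78.8713, hold=78.4458 ⇒ V=78.8713 exercise | (k=7,j=3): S=109.5967, K−S=45.2633, hold=45.0839 ⇒ V=45.2633 exercise | (k=7,j=4): S=158.0688, K−S=0.0000, hold=12.6625 ⇒ V=12.6625 continue | (k=7,j=5): S=227.9789, K−S=0.0000, hold=0.0000 ⇒ V=0.0000 continue | (k=7,j=6): S=328.8086, K−S=0.0000, hold=0.0000 ⇒ V=0.0000 continue | (k=7,j=7): S=474.2329, K−S=0.0000, hold=0.0000 ⇒ V=0.0000 continue  boundary S*=109.5967
step 6: (k=6,j=0): S=43.8709, K−S=110.9891, hold=110.3284 ⇒ V=110.9891 exercise | (k=6,j=1): S=63.2739, K−S=91.5861, hold=91.0674 ⇒ V=91.5861 exercise | (k=6,j=2): S=91.2585, K−S=63.6015, hold=63.2878 ⇒ V=63.6015 exercise | (k=6,j=3): S=131.6200, K−S=23.2400, hold=30.3450 ⇒ V=30.3450 continue | (k=6,j=4): S=189.8324, K−S=0.0000, hold=6.8993 ⇒ V=6.8993 continue | (k=6,j=5): S=273.7908, K−S=0.0000, hold=0.0000 ⇒ V=0.0000 continue | (k=6,j=6): S=394.8820, K−S=0.0000, hold=0.0000 ⇒ V=0.0000 continue  boundary S*=91.2585
step 5: (k=5,j=0): S=52.6867, K−S=102.1733, hold=101.5772 ⇒ V=102.1733 exercise | (k=5,j=1): S=75.9887, K−S=78.8713, hold=78.4458 ⇒ V=78.8713 exercise | (k=5,j=2): S=109.5967, K−S=45.2633, hold=48.2727 ⇒ V=48.2727 continue | (k=5,j=3): S=158.0688, K−S=0.0000, hold=19.6301 ⇒ V=19.6301 continue | (k=5,j=4): S=227.9789, K−S=0.0000, hold=3.7591 ⇒ V=3.7591 continue | (k=5,j=5): S=328.8086, K−S=0.0000, hold=0.0000 ⇒ V=0.0000 continue  boundary S*=75.9887
step 4: (k=4,j=0): S=63.2739, K−S=91.5861, hold=91.0674 ⇒ V=91.5861 exercise | (k=4,j=1): S=91.2585, K−S=63.6015, hold=64.6385 ⇒ V=64.6385 continue | (k=4,j=2): S=131.6200, K−S=23.2400, hold=35.1118 ⇒ V=35.1118 continue | (k=4,j=3): S=189.8324, K−S=0.0000, hold=12.3828 ⇒ V=12.3828 continue | (k=4,j=4): S=273.7908, K−S=0.0000, hold=2.0482 ⇒ V=2.0482 continue  boundary S*=63.2739
step 3: (k=3,j=0): S=75.9887, K−S=78.8713, hold=78.9112 ⇒ V=78.9112 continue | (k=3,j=1): S=109.5967, K−S=45.2633, hold=50.9770 ⇒ V=50.9770 continue | (k=3,j=2): S=158.0688, K−S=0.0000, hold=24.6883 ⇒ V=24.6883 continue | (k=3,j=3): S=227.9789, K−S=0.0000, hold=7.6661 ⇒ V=7.6661 continue  boundary S*=-
step 2: (k=2,j=0): S=91.2585, K−S=63.6015, hold=65.8739 ⇒ V=65.8739 continue | (k=2,j=1): S=131.6200, K−S=23.2400, hold=38.8554 ⇒ V=38.8554 continue | (k=2,j=2): S=189.8324, K−S=0.0000, hold=16.8922 ⇒ V=16.8922 continue  boundary S*=-
step 1: (k=1,j=0): S=109.5967, K−S=45.2633, hold=53.3303 ⇒ V=53.3303 continue | (k=1,j=1): S=158.0688, K−S=0.0000, hold=28.7519 ⇒ V=28.7519 continue  boundary S*=-
step 0: (k=0,j=0): S=131.6200, K−S=23.2400, hold=41.9613 ⇒ V=41.9613 continue  boundary S*=-

price = 41.9613
boundary = - - - - 63.2739 75.9887 91.2585 109.5967
tree:
41.9613
53.3303 28.7519
65.8739 38.8554 16.8922
78.9112 50.9770 24.6883 7.6661
91.5861 64.6385 35.1118 12.3828 2.0482
102.1733 78.8713 48.2727 19.6301 3.7591 0.0000
110.9891 91.5861 63.6015 30.3450 6.8993 0.0000 0.0000
118.3298 102.1733 78.8713 45.2633 12.6625 0.0000 0.0000 0.0000
124.4422 110.9891 91.5861 63.6015 23.2400 0.0000 0.0000 0.0000 0.0000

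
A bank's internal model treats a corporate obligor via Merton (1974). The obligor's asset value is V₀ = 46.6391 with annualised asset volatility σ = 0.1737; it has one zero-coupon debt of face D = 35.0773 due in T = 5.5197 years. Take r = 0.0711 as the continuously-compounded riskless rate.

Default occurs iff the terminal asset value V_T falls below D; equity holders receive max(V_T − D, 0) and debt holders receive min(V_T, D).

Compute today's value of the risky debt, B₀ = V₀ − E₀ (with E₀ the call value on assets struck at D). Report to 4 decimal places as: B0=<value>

B0=23.4219

With assets at 46.6391 and a single debt payment of 35.0773 at 5.5197 years:
d₁ = [ln(V₀/D) + (r + σ²/2)T] / (σ√T)
   = [ln(46.6391/35.0773) + (0.0711 + 0.5·0.1737²)·5.5197] / (0.1737·√5.5197)
   = [0.284885 + 0.475720] / 0.408092 = 1.863810
d₂ = d₁ − σ√T = 1.863810 − 0.408092 = 1.455719
N(d₁) = 0.968826,  N(d₂) = 0.927265,  e^(−rT) = 0.675400
E₀ = V₀·N(d₁) − D·e^(−rT)·N(d₂)
   = 46.6391·0.968826 − 35.0773·0.675400·0.927265 = 23.217152
B₀ = V₀ − E₀ = 46.6391 − 23.217152 = 23.421948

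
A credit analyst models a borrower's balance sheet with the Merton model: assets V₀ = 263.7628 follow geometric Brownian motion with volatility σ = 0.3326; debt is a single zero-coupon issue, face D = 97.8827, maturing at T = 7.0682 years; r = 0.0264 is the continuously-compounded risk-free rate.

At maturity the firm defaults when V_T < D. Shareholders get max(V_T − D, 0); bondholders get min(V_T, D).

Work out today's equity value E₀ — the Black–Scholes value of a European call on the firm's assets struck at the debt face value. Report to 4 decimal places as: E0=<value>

E0=187.6829

With assets at 263.7628 and a single debt payment of 97.8827 at 7.0682 years:
d₁ = [ln(V₀/D) + (r + σ²/2)T] / (σ√T)
   = [ln(263.7628/97.8827) + (0.0264 + 0.5·0.3326²)·7.0682] / (0.3326·√7.0682)
   = [0.991280 + 0.577552] / 0.884253 = 1.774189
d₂ = d₁ − σ√T = 1.774189 − 0.884253 = 0.889936
N(d₁) = 0.961984,  N(d₂) = 0.813250,  e^(−rT) = 0.829775
E₀ = V₀·N(d₁) − D·e^(−rT)·N(d₂)
   = 263.7628·0.961984 − 97.8827·0.829775·0.813250 = 187.682941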